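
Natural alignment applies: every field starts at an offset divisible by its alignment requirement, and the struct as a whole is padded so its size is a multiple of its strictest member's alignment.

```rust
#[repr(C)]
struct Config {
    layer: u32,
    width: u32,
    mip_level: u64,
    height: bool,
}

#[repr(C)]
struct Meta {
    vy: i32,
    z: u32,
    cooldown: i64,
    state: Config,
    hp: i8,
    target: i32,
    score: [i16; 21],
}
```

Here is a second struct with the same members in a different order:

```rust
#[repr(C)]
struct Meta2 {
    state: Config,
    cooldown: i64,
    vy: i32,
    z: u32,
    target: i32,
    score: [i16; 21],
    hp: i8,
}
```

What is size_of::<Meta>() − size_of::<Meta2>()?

Config: layer at 0 (size 4, align 4) → ends 4; width at 4 (size 4, align 4) → ends 8; mip_level at 8 (size 8, align 8) → ends 16; height at 16 (size 1, align 1) → ends 17; tail pad 7 to reach multiple of 8; total 24 bytes, alignment 8
vy at 0 (size 4, align 4) → ends 4
z at 4 (size 4, align 4) → ends 8
cooldown at 8 (size 8, align 8) → ends 16
state at 16 (size 24, align 8) → ends 40
hp at 40 (size 1, align 1) → ends 41
pad 3 to align 4 for target
target at 44 (size 4, align 4) → ends 48
score at 48 (size 42, align 2) → ends 90
tail pad 6 to reach multiple of 8
total 96 bytes, alignment 8
— Meta2 —
state at 0 (size 24, align 8) → ends 24
cooldown at 24 (size 8, align 8) → ends 32
vy at 32 (size 4, align 4) → ends 36
z at 36 (size 4, align 4) → ends 40
target at 40 (size 4, align 4) → ends 44
score at 44 (size 42, align 2) → ends 86
hp at 86 (size 1, align 1) → ends 87
tail pad 1 to reach multiple of 8
total 88 bytes, alignment 8
96 − 88 = 8

8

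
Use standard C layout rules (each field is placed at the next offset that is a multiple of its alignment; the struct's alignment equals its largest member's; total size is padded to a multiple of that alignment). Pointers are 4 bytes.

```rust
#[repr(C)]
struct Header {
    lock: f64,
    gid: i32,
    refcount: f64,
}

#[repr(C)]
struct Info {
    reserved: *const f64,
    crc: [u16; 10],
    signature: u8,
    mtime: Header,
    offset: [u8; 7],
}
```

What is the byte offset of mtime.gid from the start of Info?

40

Header: 0..8  lock  (8B, 8-aligned); 8..12  gid  (4B, 4-aligned); 12..16  -- padding (4B); 16..24  refcount  (8B, 8-aligned); sizeof = 24, alignof = 8
0..4  reserved  (4B, 4-aligned)
4..24  crc  (20B, 2-aligned)
24..25  signature  (1B, 1-aligned)
25..32  -- padding (7B)
32..56  mtime  (24B, 8-aligned)
within Header: gid at 8
32 + 8 = 40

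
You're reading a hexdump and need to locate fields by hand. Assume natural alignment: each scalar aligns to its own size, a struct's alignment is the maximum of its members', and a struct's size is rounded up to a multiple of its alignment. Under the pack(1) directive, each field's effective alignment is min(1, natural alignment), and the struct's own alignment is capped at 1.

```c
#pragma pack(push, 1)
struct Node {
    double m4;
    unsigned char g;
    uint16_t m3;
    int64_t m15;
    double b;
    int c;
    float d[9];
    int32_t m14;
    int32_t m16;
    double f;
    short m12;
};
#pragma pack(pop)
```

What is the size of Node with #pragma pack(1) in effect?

0..8  m4  (8B, 1-aligned)
8..9  g  (1B, 1-aligned)
9..11  m3  (2B, 1-aligned)
11..19  m15  (8B, 1-aligned)
19..27  b  (8B, 1-aligned)
27..31  c  (4B, 1-aligned)
31..67  d  (36B, 1-aligned)
67..71  m14  (4B, 1-aligned)
71..75  m16  (4B, 1-aligned)
75..83  f  (8B, 1-aligned)
83..85  m12  (2B, 1-aligned)
sizeof = 85, alignof = 1

85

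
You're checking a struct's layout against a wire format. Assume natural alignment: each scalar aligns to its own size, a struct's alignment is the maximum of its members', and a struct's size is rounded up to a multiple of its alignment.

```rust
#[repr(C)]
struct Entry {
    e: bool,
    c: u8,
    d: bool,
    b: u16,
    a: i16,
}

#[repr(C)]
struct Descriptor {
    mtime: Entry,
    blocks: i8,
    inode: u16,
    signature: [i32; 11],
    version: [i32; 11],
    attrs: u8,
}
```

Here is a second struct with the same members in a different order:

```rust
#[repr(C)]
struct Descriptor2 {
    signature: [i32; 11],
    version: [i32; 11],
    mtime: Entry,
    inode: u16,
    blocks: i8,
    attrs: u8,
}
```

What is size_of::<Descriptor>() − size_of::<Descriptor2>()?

4

Entry: @0: e [1B, align 1] → 1; @1: c [1B, align 1] → 2; @2: d [1B, align 1] → 3; +1 pad (align 2); @4: b [2B, align 2] → 6; @6: a [2B, align 2] → 8; size 8, align 2
@0: mtime [8B, align 2] → 8
@8: blocks [1B, align 1] → 9
+1 pad (align 2)
@10: inode [2B, align 2] → 12
@12: signature [44B, align 4] → 56
@56: version [44B, align 4] → 100
@100: attrs [1B, align 1] → 101
+3 tail pad (align 4)
size 104, align 4
— Descriptor2 —
@0: signature [44B, align 4] → 44
@44: version [44B, align 4] → 88
@88: mtime [8B, align 2] → 96
@96: inode [2B, align 2] → 98
@98: blocks [1B, align 1] → 99
@99: attrs [1B, align 1] → 100
size 100, align 4
104 − 100 = 4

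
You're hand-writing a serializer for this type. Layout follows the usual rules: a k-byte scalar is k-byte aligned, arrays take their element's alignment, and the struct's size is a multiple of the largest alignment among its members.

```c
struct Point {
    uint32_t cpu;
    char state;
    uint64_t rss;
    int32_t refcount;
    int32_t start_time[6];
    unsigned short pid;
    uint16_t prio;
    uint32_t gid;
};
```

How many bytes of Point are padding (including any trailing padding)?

7

@0: cpu [4B, align 4] → 4
@4: state [1B, align 1] → 5
+3 pad (align 8)
@8: rss [8B, align 8] → 16
@16: refcount [4B, align 4] → 20
@20: start_time [24B, align 4] → 44
@44: pid [2B, align 2] → 46
@46: prio [2B, align 2] → 48
@48: gid [4B, align 4] → 52
+4 tail pad (align 8)
size 56, align 8
data bytes 49, size 56 → padding 7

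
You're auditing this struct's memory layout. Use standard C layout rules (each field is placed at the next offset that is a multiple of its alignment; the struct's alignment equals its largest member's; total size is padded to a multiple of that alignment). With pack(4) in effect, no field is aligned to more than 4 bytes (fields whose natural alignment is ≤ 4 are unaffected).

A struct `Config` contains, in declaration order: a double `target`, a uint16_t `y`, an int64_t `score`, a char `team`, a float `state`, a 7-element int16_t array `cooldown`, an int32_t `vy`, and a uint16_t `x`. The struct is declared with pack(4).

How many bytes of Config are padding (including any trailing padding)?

0..8  target  (8B, 4-aligned)
8..10  y  (2B, 2-aligned)
10..12  -- padding (2B)
12..20  score  (8B, 4-aligned)
20..21  team  (1B, 1-aligned)
21..24  -- padding (3B)
24..28  state  (4B, 4-aligned)
28..42  cooldown  (14B, 2-aligned)
42..44  -- padding (2B)
44..48  vy  (4B, 4-aligned)
48..50  x  (2B, 2-aligned)
50..52  -- tail padding (2B)
sizeof = 52, alignof = 4
data bytes 43, size 52 → padding 9

9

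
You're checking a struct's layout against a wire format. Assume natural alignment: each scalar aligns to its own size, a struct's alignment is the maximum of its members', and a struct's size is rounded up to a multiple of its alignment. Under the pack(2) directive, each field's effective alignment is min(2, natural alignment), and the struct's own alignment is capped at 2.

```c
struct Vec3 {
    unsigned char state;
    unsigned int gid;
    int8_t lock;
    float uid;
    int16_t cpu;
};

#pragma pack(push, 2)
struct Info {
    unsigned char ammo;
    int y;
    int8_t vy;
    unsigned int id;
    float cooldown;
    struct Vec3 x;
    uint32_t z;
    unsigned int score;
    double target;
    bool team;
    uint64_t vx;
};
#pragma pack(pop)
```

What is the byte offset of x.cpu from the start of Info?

Vec3: state at 0 (size 1, align 1) → ends 1; pad 3 to align 4 for gid; gid at 4 (size 4, align 4) → ends 8; lock at 8 (size 1, align 1) → ends 9; pad 3 to align 4 for uid; uid at 12 (size 4, align 4) → ends 16; cpu at 16 (size 2, align 2) → ends 18; tail pad 2 to reach multiple of 4; total 20 bytes, alignment 4
ammo at 0 (size 1, align 1) → ends 1
pad 1 to align 2 for y
y at 2 (size 4, align 2) → ends 6
vy at 6 (size 1, align 1) → ends 7
pad 1 to align 2 for id
id at 8 (size 4, align 2) → ends 12
cooldown at 12 (size 4, align 2) → ends 16
x at 16 (size 20, align 2) → ends 36
within Vec3: cpu at 16
16 + 16 = 32

32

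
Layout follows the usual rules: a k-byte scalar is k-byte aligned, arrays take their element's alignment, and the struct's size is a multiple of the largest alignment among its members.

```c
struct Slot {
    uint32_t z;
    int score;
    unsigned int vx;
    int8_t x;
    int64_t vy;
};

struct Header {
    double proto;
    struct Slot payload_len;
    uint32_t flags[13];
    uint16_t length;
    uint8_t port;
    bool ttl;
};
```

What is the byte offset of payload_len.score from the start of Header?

Slot: 0..4  z  (4B, 4-aligned); 4..8  score  (4B, 4-aligned); 8..12  vx  (4B, 4-aligned); 12..13  x  (1B, 1-aligned); 13..16  -- padding (3B); 16..24  vy  (8B, 8-aligned); sizeof = 24, alignof = 8
0..8  proto  (8B, 8-aligned)
8..32  payload_len  (24B, 8-aligned)
within Slot: score at 4
8 + 4 = 12

12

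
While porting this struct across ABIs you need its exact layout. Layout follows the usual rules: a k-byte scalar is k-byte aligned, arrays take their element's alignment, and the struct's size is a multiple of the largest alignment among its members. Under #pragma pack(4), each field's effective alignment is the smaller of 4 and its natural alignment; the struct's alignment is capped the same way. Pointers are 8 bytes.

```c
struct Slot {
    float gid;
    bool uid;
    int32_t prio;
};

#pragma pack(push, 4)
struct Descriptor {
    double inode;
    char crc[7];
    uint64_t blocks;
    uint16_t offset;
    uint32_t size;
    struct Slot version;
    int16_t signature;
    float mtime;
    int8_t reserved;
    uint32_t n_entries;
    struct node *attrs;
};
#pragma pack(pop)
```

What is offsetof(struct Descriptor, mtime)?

48

Slot: 0..4  gid  (4B, 4-aligned); 4..5  uid  (1B, 1-aligned); 5..8  -- padding (3B); 8..12  prio  (4B, 4-aligned); sizeof = 12, alignof = 4
0..8  inode  (8B, 4-aligned)
8..15  crc  (7B, 1-aligned)
15..16  -- padding (1B)
16..24  blocks  (8B, 4-aligned)
24..26  offset  (2B, 2-aligned)
26..28  -- padding (2B)
28..32  size  (4B, 4-aligned)
32..44  version  (12B, 4-aligned)
44..46  signature  (2B, 2-aligned)
46..48  -- padding (2B)
48..52  mtime  (4B, 4-aligned)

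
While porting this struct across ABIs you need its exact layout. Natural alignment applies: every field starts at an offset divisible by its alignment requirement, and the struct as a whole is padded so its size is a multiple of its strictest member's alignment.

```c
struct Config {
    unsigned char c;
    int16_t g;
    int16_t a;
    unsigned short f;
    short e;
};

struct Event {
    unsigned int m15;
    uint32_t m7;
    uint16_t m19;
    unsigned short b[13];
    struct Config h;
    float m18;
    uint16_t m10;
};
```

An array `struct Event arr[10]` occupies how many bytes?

Config: 0..1  c  (1B, 1-aligned); 1..2  -- padding (1B); 2..4  g  (2B, 2-aligned); 4..6  a  (2B, 2-aligned); 6..8  f  (2B, 2-aligned); 8..10  e  (2B, 2-aligned); sizeof = 10, alignof = 2
0..4  m15  (4B, 4-aligned)
4..8  m7  (4B, 4-aligned)
8..10  m19  (2B, 2-aligned)
10..36  b  (26B, 2-aligned)
36..46  h  (10B, 2-aligned)
46..48  -- padding (2B)
48..52  m18  (4B, 4-aligned)
52..54  m10  (2B, 2-aligned)
54..56  -- tail padding (2B)
sizeof = 56, alignof = 4
array of 10: 10 × 56 = 560

560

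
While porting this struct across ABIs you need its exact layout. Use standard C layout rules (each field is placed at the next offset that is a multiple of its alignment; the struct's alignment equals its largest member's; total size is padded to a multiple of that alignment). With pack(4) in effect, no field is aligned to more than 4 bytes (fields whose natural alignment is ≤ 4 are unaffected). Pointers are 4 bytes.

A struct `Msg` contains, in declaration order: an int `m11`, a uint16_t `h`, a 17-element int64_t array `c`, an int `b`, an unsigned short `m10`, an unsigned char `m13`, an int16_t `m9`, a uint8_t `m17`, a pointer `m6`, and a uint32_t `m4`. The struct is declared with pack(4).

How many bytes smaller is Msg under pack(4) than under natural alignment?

4

natural layout:
  @0: m11 [4B, align 4] → 4
  @4: h [2B, align 2] → 6
  +2 pad (align 8)
  @8: c [136B, align 8] → 144
  @144: b [4B, align 4] → 148
  @148: m10 [2B, align 2] → 150
  @150: m13 [1B, align 1] → 151
  +1 pad (align 2)
  @152: m9 [2B, align 2] → 154
  @154: m17 [1B, align 1] → 155
  +1 pad (align 4)
  @156: m6 [4B, align 4] → 160
  @160: m4 [4B, align 4] → 164
  +4 tail pad (align 8)
  size 168, align 8
packed(4) layout:
  @0: m11 [4B, align 4] → 4
  @4: h [2B, align 2] → 6
  +2 pad (align 4)
  @8: c [136B, align 4] → 144
  @144: b [4B, align 4] → 148
  @148: m10 [2B, align 2] → 150
  @150: m13 [1B, align 1] → 151
  +1 pad (align 2)
  @152: m9 [2B, align 2] → 154
  @154: m17 [1B, align 1] → 155
  +1 pad (align 4)
  @156: m6 [4B, align 4] → 160
  @160: m4 [4B, align 4] → 164
  size 164, align 4
168 − 164 = 4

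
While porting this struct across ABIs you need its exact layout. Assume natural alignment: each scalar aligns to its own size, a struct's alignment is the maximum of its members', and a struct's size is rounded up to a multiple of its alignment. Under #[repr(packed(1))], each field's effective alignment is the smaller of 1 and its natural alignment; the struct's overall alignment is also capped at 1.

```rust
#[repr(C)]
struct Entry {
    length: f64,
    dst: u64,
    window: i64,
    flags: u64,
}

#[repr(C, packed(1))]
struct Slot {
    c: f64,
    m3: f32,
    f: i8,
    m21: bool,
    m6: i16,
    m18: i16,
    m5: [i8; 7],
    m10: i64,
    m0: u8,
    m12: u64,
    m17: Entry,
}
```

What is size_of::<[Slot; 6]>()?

444

Entry: 0..8  length  (8B, 8-aligned); 8..16  dst  (8B, 8-aligned); 16..24  window  (8B, 8-aligned); 24..32  flags  (8B, 8-aligned); sizeof = 32, alignof = 8
0..8  c  (8B, 1-aligned)
8..12  m3  (4B, 1-aligned)
12..13  f  (1B, 1-aligned)
13..14  m21  (1B, 1-aligned)
14..16  m6  (2B, 1-aligned)
16..18  m18  (2B, 1-aligned)
18..25  m5  (7B, 1-aligned)
25..33  m10  (8B, 1-aligned)
33..34  m0  (1B, 1-aligned)
34..42  m12  (8B, 1-aligned)
42..74  m17  (32B, 1-aligned)
sizeof = 74, alignof = 1
array of 6: 6 × 74 = 444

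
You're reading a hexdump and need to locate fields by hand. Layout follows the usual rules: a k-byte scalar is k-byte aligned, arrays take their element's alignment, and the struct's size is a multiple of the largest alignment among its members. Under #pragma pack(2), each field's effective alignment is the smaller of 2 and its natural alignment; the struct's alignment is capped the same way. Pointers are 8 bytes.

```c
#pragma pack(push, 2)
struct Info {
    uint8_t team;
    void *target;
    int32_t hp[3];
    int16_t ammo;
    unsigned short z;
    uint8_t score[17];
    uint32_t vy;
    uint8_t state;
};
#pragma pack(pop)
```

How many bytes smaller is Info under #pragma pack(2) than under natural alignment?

14

natural layout:
  0..1  team  (1B, 1-aligned)
  1..8  -- padding (7B)
  8..16  target  (8B, 8-aligned)
  16..28  hp  (12B, 4-aligned)
  28..30  ammo  (2B, 2-aligned)
  30..32  z  (2B, 2-aligned)
  32..49  score  (17B, 1-aligned)
  49..52  -- padding (3B)
  52..56  vy  (4B, 4-aligned)
  56..57  state  (1B, 1-aligned)
  57..64  -- tail padding (7B)
  sizeof = 64, alignof = 8
packed(2) layout:
  0..1  team  (1B, 1-aligned)
  1..2  -- padding (1B)
  2..10  target  (8B, 2-aligned)
  10..22  hp  (12B, 2-aligned)
  22..24  ammo  (2B, 2-aligned)
  24..26  z  (2B, 2-aligned)
  26..43  score  (17B, 1-aligned)
  43..44  -- padding (1B)
  44..48  vy  (4B, 2-aligned)
  48..49  state  (1B, 1-aligned)
  49..50  -- tail padding (1B)
  sizeof = 50, alignof = 2
64 − 50 = 14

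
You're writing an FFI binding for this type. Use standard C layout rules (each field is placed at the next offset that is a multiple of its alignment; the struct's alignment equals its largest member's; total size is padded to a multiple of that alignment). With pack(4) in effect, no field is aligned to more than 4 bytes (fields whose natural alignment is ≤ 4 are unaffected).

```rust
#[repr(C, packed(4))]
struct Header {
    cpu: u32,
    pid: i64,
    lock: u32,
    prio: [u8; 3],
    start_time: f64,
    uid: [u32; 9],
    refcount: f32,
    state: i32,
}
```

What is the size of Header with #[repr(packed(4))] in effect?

72

cpu at 0 (size 4, align 4) → ends 4
pid at 4 (size 8, align 4) → ends 12
lock at 12 (size 4, align 4) → ends 16
prio at 16 (size 3, align 1) → ends 19
pad 1 to align 4 for start_time
start_time at 20 (size 8, align 4) → ends 28
uid at 28 (size 36, align 4) → ends 64
refcount at 64 (size 4, align 4) → ends 68
state at 68 (size 4, align 4) → ends 72
total 72 bytes, alignment 4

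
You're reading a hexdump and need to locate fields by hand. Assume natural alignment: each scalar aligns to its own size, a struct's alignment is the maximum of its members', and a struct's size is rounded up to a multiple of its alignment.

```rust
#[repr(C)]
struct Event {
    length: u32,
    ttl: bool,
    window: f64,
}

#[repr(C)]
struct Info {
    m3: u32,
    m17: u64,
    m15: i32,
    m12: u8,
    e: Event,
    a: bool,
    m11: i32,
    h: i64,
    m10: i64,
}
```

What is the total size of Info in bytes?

Event: 0..4  length  (4B, 4-aligned); 4..5  ttl  (1B, 1-aligned); 5..8  -- padding (3B); 8..16  window  (8B, 8-aligned); sizeof = 16, alignof = 8
0..4  m3  (4B, 4-aligned)
4..8  -- padding (4B)
8..16  m17  (8B, 8-aligned)
16..20  m15  (4B, 4-aligned)
20..21  m12  (1B, 1-aligned)
21..24  -- padding (3B)
24..40  e  (16B, 8-aligned)
40..41  a  (1B, 1-aligned)
41..44  -- padding (3B)
44..48  m11  (4B, 4-aligned)
48..56  h  (8B, 8-aligned)
56..64  m10  (8B, 8-aligned)
sizeof = 64, alignof = 8

64 bytes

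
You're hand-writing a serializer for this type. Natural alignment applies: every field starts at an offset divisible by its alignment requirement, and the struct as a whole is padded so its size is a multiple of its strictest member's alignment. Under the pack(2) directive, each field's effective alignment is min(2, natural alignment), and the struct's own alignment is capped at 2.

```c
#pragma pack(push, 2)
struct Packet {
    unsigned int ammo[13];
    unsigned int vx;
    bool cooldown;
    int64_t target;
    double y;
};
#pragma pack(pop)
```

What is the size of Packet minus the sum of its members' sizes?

@0: ammo [52B, align 2] → 52
@52: vx [4B, align 2] → 56
@56: cooldown [1B, align 1] → 57
+1 pad (align 2)
@58: target [8B, align 2] → 66
@66: y [8B, align 2] → 74
size 74, align 2
data bytes 73, size 74 → padding 1

1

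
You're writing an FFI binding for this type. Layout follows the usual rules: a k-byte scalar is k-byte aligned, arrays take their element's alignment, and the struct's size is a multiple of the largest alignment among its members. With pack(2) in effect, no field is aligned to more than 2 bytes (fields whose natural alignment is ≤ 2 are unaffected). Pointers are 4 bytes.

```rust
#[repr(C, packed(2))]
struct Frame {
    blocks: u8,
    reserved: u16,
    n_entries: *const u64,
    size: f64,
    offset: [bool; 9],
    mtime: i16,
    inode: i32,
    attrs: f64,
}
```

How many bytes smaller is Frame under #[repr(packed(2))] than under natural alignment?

0

natural layout:
  0..1  blocks  (1B, 1-aligned)
  1..2  -- padding (1B)
  2..4  reserved  (2B, 2-aligned)
  4..8  n_entries  (4B, 4-aligned)
  8..16  size  (8B, 8-aligned)
  16..25  offset  (9B, 1-aligned)
  25..26  -- padding (1B)
  26..28  mtime  (2B, 2-aligned)
  28..32  inode  (4B, 4-aligned)
  32..40  attrs  (8B, 8-aligned)
  sizeof = 40, alignof = 8
packed(2) layout:
  0..1  blocks  (1B, 1-aligned)
  1..2  -- padding (1B)
  2..4  reserved  (2B, 2-aligned)
  4..8  n_entries  (4B, 2-aligned)
  8..16  size  (8B, 2-aligned)
  16..25  offset  (9B, 1-aligned)
  25..26  -- padding (1B)
  26..28  mtime  (2B, 2-aligned)
  28..32  inode  (4B, 2-aligned)
  32..40  attrs  (8B, 2-aligned)
  sizeof = 40, alignof = 2
40 − 40 = 0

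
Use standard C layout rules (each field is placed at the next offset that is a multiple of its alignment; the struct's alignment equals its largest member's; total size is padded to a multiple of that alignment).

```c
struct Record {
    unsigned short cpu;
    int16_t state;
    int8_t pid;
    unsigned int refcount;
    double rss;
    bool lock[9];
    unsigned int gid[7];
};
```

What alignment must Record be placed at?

member alignments: cpu=2, state=2, pid=1, refcount=4, rss=8, lock=1, gid=4
max = 8

8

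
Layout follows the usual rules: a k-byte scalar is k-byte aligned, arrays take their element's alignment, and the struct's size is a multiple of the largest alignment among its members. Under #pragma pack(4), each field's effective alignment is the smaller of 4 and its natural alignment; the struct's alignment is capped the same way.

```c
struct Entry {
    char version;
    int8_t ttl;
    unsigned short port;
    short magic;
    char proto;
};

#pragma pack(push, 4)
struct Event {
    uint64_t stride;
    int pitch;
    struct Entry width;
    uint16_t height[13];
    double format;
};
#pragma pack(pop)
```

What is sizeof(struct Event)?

56 bytes

Entry: version at 0 (size 1, align 1) → ends 1; ttl at 1 (size 1, align 1) → ends 2; port at 2 (size 2, align 2) → ends 4; magic at 4 (size 2, align 2) → ends 6; proto at 6 (size 1, align 1) → ends 7; tail pad 1 to reach multiple of 2; total 8 bytes, alignment 2
stride at 0 (size 8, align 4) → ends 8
pitch at 8 (size 4, align 4) → ends 12
width at 12 (size 8, align 2) → ends 20
height at 20 (size 26, align 2) → ends 46
pad 2 to align 4 for format
format at 48 (size 8, align 4) → ends 56
total 56 bytes, alignment 4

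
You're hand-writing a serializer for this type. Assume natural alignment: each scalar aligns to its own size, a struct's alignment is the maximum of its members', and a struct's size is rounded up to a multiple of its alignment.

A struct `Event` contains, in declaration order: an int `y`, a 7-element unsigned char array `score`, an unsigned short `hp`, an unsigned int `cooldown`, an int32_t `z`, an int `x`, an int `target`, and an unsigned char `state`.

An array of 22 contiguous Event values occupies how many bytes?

792

@0: y [4B, align 4] → 4
@4: score [7B, align 1] → 11
+1 pad (align 2)
@12: hp [2B, align 2] → 14
+2 pad (align 4)
@16: cooldown [4B, align 4] → 20
@20: z [4B, align 4] → 24
@24: x [4B, align 4] → 28
@28: target [4B, align 4] → 32
@32: state [1B, align 1] → 33
+3 tail pad (align 4)
size 36, align 4
array of 22: 22 × 36 = 792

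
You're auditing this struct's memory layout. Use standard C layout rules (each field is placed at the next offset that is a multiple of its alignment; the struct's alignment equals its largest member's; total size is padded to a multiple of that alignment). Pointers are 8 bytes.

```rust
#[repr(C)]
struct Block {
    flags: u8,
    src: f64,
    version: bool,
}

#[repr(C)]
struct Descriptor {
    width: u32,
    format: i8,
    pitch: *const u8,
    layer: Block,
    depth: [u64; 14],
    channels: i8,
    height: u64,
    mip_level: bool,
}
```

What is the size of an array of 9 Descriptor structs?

1584

Block: flags at 0 (size 1, align 1) → ends 1; pad 7 to align 8 for src; src at 8 (size 8, align 8) → ends 16; version at 16 (size 1, align 1) → ends 17; tail pad 7 to reach multiple of 8; total 24 bytes, alignment 8
width at 0 (size 4, align 4) → ends 4
format at 4 (size 1, align 1) → ends 5
pad 3 to align 8 for pitch
pitch at 8 (size 8, align 8) → ends 16
layer at 16 (size 24, align 8) → ends 40
depth at 40 (size 112, align 8) → ends 152
channels at 152 (size 1, align 1) → ends 153
pad 7 to align 8 for height
height at 160 (size 8, align 8) → ends 168
mip_level at 168 (size 1, align 1) → ends 169
tail pad 7 to reach multiple of 8
total 176 bytes, alignment 8
array of 9: 9 × 176 = 1584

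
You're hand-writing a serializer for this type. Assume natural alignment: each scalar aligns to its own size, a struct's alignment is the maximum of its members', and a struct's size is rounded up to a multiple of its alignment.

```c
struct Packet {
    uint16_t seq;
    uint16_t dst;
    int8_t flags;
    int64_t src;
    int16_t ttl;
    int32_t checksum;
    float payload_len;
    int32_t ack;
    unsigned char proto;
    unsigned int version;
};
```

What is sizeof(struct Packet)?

40 bytes

@0: seq [2B, align 2] → 2
@2: dst [2B, align 2] → 4
@4: flags [1B, align 1] → 5
+3 pad (align 8)
@8: src [8B, align 8] → 16
@16: ttl [2B, align 2] → 18
+2 pad (align 4)
@20: checksum [4B, align 4] → 24
@24: payload_len [4B, align 4] → 28
@28: ack [4B, align 4] → 32
@32: proto [1B, align 1] → 33
+3 pad (align 4)
@36: version [4B, align 4] → 40
size 40, align 8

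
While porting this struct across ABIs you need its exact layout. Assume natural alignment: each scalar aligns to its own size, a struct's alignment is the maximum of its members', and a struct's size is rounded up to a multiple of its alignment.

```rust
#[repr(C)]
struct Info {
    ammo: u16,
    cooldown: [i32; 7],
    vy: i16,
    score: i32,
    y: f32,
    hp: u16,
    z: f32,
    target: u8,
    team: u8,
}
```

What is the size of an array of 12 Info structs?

ammo at 0 (size 2, align 2) → ends 2
pad 2 to align 4 for cooldown
cooldown at 4 (size 28, align 4) → ends 32
vy at 32 (size 2, align 2) → ends 34
pad 2 to align 4 for score
score at 36 (size 4, align 4) → ends 40
y at 40 (size 4, align 4) → ends 44
hp at 44 (size 2, align 2) → ends 46
pad 2 to align 4 for z
z at 48 (size 4, align 4) → ends 52
target at 52 (size 1, align 1) → ends 53
team at 53 (size 1, align 1) → ends 54
tail pad 2 to reach multiple of 4
total 56 bytes, alignment 4
array of 12: 12 × 56 = 672

672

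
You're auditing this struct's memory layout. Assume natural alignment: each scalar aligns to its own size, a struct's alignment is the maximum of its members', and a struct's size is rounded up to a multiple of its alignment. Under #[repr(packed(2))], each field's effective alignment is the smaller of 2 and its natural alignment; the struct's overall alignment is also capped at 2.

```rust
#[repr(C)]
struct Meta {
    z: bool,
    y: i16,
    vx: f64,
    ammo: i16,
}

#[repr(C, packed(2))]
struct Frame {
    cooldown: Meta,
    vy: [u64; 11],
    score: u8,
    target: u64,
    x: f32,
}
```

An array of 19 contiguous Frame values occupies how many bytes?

2394

Meta: 0..1  z  (1B, 1-aligned); 1..2  -- padding (1B); 2..4  y  (2B, 2-aligned); 4..8  -- padding (4B); 8..16  vx  (8B, 8-aligned); 16..18  ammo  (2B, 2-aligned); 18..24  -- tail padding (6B); sizeof = 24, alignof = 8
0..24  cooldown  (24B, 2-aligned)
24..112  vy  (88B, 2-aligned)
112..113  score  (1B, 1-aligned)
113..114  -- padding (1B)
114..122  target  (8B, 2-aligned)
122..126  x  (4B, 2-aligned)
sizeof = 126, alignof = 2
array of 19: 19 × 126 = 2394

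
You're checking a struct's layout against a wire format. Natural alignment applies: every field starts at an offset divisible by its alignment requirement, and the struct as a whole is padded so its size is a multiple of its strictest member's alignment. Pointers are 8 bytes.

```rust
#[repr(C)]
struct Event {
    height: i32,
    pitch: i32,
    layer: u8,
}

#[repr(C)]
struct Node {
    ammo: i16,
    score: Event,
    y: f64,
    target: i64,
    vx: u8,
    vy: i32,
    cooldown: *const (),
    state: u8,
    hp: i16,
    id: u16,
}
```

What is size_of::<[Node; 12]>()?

Event: 0..4  height  (4B, 4-aligned); 4..8  pitch  (4B, 4-aligned); 8..9  layer  (1B, 1-aligned); 9..12  -- tail padding (3B); sizeof = 12, alignof = 4
0..2  ammo  (2B, 2-aligned)
2..4  -- padding (2B)
4..16  score  (12B, 4-aligned)
16..24  y  (8B, 8-aligned)
24..32  target  (8B, 8-aligned)
32..33  vx  (1B, 1-aligned)
33..36  -- padding (3B)
36..40  vy  (4B, 4-aligned)
40..48  cooldown  (8B, 8-aligned)
48..49  state  (1B, 1-aligned)
49..50  -- padding (1B)
50..52  hp  (2B, 2-aligned)
52..54  id  (2B, 2-aligned)
54..56  -- tail padding (2B)
sizeof = 56, alignof = 8
array of 12: 12 × 56 = 672

672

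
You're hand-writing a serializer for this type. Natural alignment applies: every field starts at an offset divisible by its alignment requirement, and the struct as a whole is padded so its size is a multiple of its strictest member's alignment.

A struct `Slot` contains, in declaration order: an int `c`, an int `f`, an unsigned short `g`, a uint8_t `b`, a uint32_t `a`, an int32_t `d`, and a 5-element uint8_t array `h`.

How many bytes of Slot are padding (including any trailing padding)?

c at 0 (size 4, align 4) → ends 4
f at 4 (size 4, align 4) → ends 8
g at 8 (size 2, align 2) → ends 10
b at 10 (size 1, align 1) → ends 11
pad 1 to align 4 for a
a at 12 (size 4, align 4) → ends 16
d at 16 (size 4, align 4) → ends 20
h at 20 (size 5, align 1) → ends 25
tail pad 3 to reach multiple of 4
total 28 bytes, alignment 4
data bytes 24, size 28 → padding 4

4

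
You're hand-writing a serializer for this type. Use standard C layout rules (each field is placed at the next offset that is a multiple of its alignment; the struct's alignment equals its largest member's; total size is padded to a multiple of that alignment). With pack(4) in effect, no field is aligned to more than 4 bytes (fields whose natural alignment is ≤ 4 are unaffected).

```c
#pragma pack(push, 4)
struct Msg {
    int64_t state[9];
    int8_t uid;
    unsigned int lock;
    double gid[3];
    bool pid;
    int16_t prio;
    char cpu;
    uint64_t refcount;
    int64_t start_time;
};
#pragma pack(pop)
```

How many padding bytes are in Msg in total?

state at 0 (size 72, align 4) → ends 72
uid at 72 (size 1, align 1) → ends 73
pad 3 to align 4 for lock
lock at 76 (size 4, align 4) → ends 80
gid at 80 (size 24, align 4) → ends 104
pid at 104 (size 1, align 1) → ends 105
pad 1 to align 2 for prio
prio at 106 (size 2, align 2) → ends 108
cpu at 108 (size 1, align 1) → ends 109
pad 3 to align 4 for refcount
refcount at 112 (size 8, align 4) → ends 120
start_time at 120 (size 8, align 4) → ends 128
total 128 bytes, alignment 4
data bytes 121, size 128 → padding 7

7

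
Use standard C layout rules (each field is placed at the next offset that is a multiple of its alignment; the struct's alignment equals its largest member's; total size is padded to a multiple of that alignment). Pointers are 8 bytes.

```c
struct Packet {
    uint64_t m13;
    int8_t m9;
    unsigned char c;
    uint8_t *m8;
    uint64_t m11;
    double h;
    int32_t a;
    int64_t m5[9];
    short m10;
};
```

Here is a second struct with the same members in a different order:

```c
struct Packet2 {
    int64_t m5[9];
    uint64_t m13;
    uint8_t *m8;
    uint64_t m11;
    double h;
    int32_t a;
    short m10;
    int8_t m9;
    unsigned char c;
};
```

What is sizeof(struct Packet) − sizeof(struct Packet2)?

0..8  m13  (8B, 8-aligned)
8..9  m9  (1B, 1-aligned)
9..10  c  (1B, 1-aligned)
10..16  -- padding (6B)
16..24  m8  (8B, 8-aligned)
24..32  m11  (8B, 8-aligned)
32..40  h  (8B, 8-aligned)
40..44  a  (4B, 4-aligned)
44..48  -- padding (4B)
48..120  m5  (72B, 8-aligned)
120..122  m10  (2B, 2-aligned)
122..128  -- tail padding (6B)
sizeof = 128, alignof = 8
— Packet2 —
0..72  m5  (72B, 8-aligned)
72..80  m13  (8B, 8-aligned)
80..88  m8  (8B, 8-aligned)
88..96  m11  (8B, 8-aligned)
96..104  h  (8B, 8-aligned)
104..108  a  (4B, 4-aligned)
108..110  m10  (2B, 2-aligned)
110..111  m9  (1B, 1-aligned)
111..112  c  (1B, 1-aligned)
sizeof = 112, alignof = 8
128 − 112 = 16

16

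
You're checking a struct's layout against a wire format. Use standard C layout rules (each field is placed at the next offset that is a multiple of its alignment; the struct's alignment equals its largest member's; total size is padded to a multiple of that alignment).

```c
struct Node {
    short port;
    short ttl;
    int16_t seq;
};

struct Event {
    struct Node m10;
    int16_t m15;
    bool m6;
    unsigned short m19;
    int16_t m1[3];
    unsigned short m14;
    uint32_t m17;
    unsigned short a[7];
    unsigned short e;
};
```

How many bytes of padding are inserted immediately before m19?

1

Node: port at 0 (size 2, align 2) → ends 2; ttl at 2 (size 2, align 2) → ends 4; seq at 4 (size 2, align 2) → ends 6; total 6 bytes, alignment 2
m10 at 0 (size 6, align 2) → ends 6
m15 at 6 (size 2, align 2) → ends 8
m6 at 8 (size 1, align 1) → ends 9
pad 1 to align 2 for m19
m19 at 10 (size 2, align 2) → ends 12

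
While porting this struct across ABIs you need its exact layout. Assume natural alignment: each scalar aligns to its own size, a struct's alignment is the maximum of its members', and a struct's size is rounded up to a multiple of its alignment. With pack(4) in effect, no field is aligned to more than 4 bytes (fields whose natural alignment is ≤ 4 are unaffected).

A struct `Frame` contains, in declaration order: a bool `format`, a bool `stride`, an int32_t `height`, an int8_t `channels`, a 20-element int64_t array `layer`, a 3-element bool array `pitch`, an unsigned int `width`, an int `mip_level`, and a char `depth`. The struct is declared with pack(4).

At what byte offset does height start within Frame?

@0: format [1B, align 1] → 1
@1: stride [1B, align 1] → 2
+2 pad (align 4)
@4: height [4B, align 4] → 8

4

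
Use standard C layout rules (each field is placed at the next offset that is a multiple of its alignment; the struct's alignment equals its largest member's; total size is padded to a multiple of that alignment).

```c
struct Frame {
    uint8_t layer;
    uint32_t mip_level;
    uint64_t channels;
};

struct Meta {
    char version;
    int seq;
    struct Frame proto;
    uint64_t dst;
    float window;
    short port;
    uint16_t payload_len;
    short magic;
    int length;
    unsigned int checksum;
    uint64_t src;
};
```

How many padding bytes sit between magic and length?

2

Frame: layer at 0 (size 1, align 1) → ends 1; pad 3 to align 4 for mip_level; mip_level at 4 (size 4, align 4) → ends 8; channels at 8 (size 8, align 8) → ends 16; total 16 bytes, alignment 8
version at 0 (size 1, align 1) → ends 1
pad 3 to align 4 for seq
seq at 4 (size 4, align 4) → ends 8
proto at 8 (size 16, align 8) → ends 24
dst at 24 (size 8, align 8) → ends 32
window at 32 (size 4, align 4) → ends 36
port at 36 (size 2, align 2) → ends 38
payload_len at 38 (size 2, align 2) → ends 40
magic at 40 (size 2, align 2) → ends 42
pad 2 to align 4 for length
length at 44 (size 4, align 4) → ends 48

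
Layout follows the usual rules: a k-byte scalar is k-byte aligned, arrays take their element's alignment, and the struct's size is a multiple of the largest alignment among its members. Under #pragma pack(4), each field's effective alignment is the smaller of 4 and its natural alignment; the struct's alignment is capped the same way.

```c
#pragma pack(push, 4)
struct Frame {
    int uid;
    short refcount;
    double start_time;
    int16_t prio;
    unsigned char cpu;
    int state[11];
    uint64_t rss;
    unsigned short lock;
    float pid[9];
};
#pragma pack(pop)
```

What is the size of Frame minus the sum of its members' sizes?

5

uid at 0 (size 4, align 4) → ends 4
refcount at 4 (size 2, align 2) → ends 6
pad 2 to align 4 for start_time
start_time at 8 (size 8, align 4) → ends 16
prio at 16 (size 2, align 2) → ends 18
cpu at 18 (size 1, align 1) → ends 19
pad 1 to align 4 for state
state at 20 (size 44, align 4) → ends 64
rss at 64 (size 8, align 4) → ends 72
lock at 72 (size 2, align 2) → ends 74
pad 2 to align 4 for pid
pid at 76 (size 36, align 4) → ends 112
total 112 bytes, alignment 4
data bytes 107, size 112 → padding 5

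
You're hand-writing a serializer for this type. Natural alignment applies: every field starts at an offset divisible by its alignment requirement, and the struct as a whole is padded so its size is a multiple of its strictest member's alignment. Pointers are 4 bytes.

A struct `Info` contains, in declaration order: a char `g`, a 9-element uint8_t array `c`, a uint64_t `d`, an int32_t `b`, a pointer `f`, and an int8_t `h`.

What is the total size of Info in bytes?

40

g at 0 (size 1, align 1) → ends 1
c at 1 (size 9, align 1) → ends 10
pad 6 to align 8 for d
d at 16 (size 8, align 8) → ends 24
b at 24 (size 4, align 4) → ends 28
f at 28 (size 4, align 4) → ends 32
h at 32 (size 1, align 1) → ends 33
tail pad 7 to reach multiple of 8
total 40 bytes, alignment 8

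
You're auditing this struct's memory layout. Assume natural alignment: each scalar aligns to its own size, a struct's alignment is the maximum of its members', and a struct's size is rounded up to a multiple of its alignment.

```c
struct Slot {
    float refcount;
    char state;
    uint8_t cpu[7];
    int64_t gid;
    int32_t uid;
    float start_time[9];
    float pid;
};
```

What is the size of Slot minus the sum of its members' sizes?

refcount at 0 (size 4, align 4) → ends 4
state at 4 (size 1, align 1) → ends 5
cpu at 5 (size 7, align 1) → ends 12
pad 4 to align 8 for gid
gid at 16 (size 8, align 8) → ends 24
uid at 24 (size 4, align 4) → ends 28
start_time at 28 (size 36, align 4) → ends 64
pid at 64 (size 4, align 4) → ends 68
tail pad 4 to reach multiple of 8
total 72 bytes, alignment 8
data bytes 64, size 72 → padding 8

8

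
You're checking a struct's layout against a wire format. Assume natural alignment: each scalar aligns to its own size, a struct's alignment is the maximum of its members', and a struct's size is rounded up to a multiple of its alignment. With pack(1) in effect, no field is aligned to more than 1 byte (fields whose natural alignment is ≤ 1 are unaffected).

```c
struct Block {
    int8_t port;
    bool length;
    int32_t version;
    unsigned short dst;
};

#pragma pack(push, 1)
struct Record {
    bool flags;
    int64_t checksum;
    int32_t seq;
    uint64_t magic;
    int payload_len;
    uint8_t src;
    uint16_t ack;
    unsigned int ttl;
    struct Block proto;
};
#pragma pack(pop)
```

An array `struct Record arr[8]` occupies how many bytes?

Block: port at 0 (size 1, align 1) → ends 1; length at 1 (size 1, align 1) → ends 2; pad 2 to align 4 for version; version at 4 (size 4, align 4) → ends 8; dst at 8 (size 2, align 2) → ends 10; tail pad 2 to reach multiple of 4; total 12 bytes, alignment 4
flags at 0 (size 1, align 1) → ends 1
checksum at 1 (size 8, align 1) → ends 9
seq at 9 (size 4, align 1) → ends 13
magic at 13 (size 8, align 1) → ends 21
payload_len at 21 (size 4, align 1) → ends 25
src at 25 (size 1, align 1) → ends 26
ack at 26 (size 2, align 1) → ends 28
ttl at 28 (size 4, align 1) → ends 32
proto at 32 (size 12, align 1) → ends 44
total 44 bytes, alignment 1
array of 8: 8 × 44 = 352

352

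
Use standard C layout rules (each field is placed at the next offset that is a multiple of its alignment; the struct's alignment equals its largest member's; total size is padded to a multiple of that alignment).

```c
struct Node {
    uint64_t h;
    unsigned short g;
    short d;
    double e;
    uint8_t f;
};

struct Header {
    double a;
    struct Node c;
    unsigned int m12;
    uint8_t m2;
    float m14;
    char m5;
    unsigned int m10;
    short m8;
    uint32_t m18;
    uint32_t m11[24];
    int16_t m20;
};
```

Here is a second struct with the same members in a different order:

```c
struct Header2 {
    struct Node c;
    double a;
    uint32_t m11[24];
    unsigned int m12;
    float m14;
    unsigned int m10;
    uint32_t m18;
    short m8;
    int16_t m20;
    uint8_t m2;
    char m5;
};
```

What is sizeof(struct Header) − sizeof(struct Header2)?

Node: h at 0 (size 8, align 8) → ends 8; g at 8 (size 2, align 2) → ends 10; d at 10 (size 2, align 2) → ends 12; pad 4 to align 8 for e; e at 16 (size 8, align 8) → ends 24; f at 24 (size 1, align 1) → ends 25; tail pad 7 to reach multiple of 8; total 32 bytes, alignment 8
a at 0 (size 8, align 8) → ends 8
c at 8 (size 32, align 8) → ends 40
m12 at 40 (size 4, align 4) → ends 44
m2 at 44 (size 1, align 1) → ends 45
pad 3 to align 4 for m14
m14 at 48 (size 4, align 4) → ends 52
m5 at 52 (size 1, align 1) → ends 53
pad 3 to align 4 for m10
m10 at 56 (size 4, align 4) → ends 60
m8 at 60 (size 2, align 2) → ends 62
pad 2 to align 4 for m18
m18 at 64 (size 4, align 4) → ends 68
m11 at 68 (size 96, align 4) → ends 164
m20 at 164 (size 2, align 2) → ends 166
tail pad 2 to reach multiple of 8
total 168 bytes, alignment 8
— Header2 —
c at 0 (size 32, align 8) → ends 32
a at 32 (size 8, align 8) → ends 40
m11 at 40 (size 96, align 4) → ends 136
m12 at 136 (size 4, align 4) → ends 140
m14 at 140 (size 4, align 4) → ends 144
m10 at 144 (size 4, align 4) → ends 148
m18 at 148 (size 4, align 4) → ends 152
m8 at 152 (size 2, align 2) → ends 154
m20 at 154 (size 2, align 2) → ends 156
m2 at 156 (size 1, align 1) → ends 157
m5 at 157 (size 1, align 1) → ends 158
tail pad 2 to reach multiple of 8
total 160 bytes, alignment 8
168 − 160 = 8

8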